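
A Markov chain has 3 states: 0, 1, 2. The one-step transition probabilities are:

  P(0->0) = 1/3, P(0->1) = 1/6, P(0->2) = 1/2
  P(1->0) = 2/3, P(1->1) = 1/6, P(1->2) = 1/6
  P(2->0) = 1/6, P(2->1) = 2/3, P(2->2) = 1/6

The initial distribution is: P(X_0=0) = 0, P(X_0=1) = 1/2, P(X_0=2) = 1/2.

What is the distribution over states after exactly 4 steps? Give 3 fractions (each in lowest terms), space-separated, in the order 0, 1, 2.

Propagating the distribution step by step (d_{t+1} = d_t * P):
d_0 = (0=0, 1=1/2, 2=1/2)
  d_1[0] = 0*1/3 + 1/2*2/3 + 1/2*1/6 = 5/12
  d_1[1] = 0*1/6 + 1/2*1/6 + 1/2*2/3 = 5/12
  d_1[2] = 0*1/2 + 1/2*1/6 + 1/2*1/6 = 1/6
d_1 = (0=5/12, 1=5/12, 2=1/6)
  d_2[0] = 5/12*1/3 + 5/12*2/3 + 1/6*1/6 = 4/9
  d_2[1] = 5/12*1/6 + 5/12*1/6 + 1/6*2/3 = 1/4
  d_2[2] = 5/12*1/2 + 5/12*1/6 + 1/6*1/6 = 11/36
d_2 = (0=4/9, 1=1/4, 2=11/36)
  d_3[0] = 4/9*1/3 + 1/4*2/3 + 11/36*1/6 = 79/216
  d_3[1] = 4/9*1/6 + 1/4*1/6 + 11/36*2/3 = 23/72
  d_3[2] = 4/9*1/2 + 1/4*1/6 + 11/36*1/6 = 17/54
d_3 = (0=79/216, 1=23/72, 2=17/54)
  d_4[0] = 79/216*1/3 + 23/72*2/3 + 17/54*1/6 = 251/648
  d_4[1] = 79/216*1/6 + 23/72*1/6 + 17/54*2/3 = 35/108
  d_4[2] = 79/216*1/2 + 23/72*1/6 + 17/54*1/6 = 187/648
d_4 = (0=251/648, 1=35/108, 2=187/648)

Answer: 251/648 35/108 187/648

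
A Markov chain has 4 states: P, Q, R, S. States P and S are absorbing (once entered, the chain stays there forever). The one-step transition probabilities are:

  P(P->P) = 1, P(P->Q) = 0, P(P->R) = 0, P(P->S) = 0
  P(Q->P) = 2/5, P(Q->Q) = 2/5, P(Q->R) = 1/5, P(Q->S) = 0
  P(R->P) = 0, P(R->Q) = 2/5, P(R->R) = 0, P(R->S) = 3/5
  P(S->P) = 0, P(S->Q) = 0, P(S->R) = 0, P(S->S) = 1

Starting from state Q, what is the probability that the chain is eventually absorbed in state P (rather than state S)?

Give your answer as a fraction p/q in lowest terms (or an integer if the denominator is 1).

Let a_i = P(absorbed in P | start in state i).
Boundary conditions: a_P = 1, a_S = 0.
For each transient state i, a_i = sum_j P(i->j) * a_j:
  a_Q = 2/5*a_P + 2/5*a_Q + 1/5*a_R + 0*a_S
  a_R = 0*a_P + 2/5*a_Q + 0*a_R + 3/5*a_S

Substituting a_P = 1 and a_S = 0, rearrange to (I - Q) a = r where r[i] = P(i -> P):
  [3/5, -1/5] . (a_Q, a_R) = 2/5
  [-2/5, 1] . (a_Q, a_R) = 0

Solving yields:
  a_Q = 10/13
  a_R = 4/13

Starting state is Q, so the absorption probability is a_Q = 10/13.

Answer: 10/13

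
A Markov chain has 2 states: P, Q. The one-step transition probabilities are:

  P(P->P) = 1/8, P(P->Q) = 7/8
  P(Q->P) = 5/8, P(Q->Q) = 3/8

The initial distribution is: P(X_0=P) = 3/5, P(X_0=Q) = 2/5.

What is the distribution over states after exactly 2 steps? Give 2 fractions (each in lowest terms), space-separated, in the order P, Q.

Answer: 37/80 43/80

Derivation:
Propagating the distribution step by step (d_{t+1} = d_t * P):
d_0 = (P=3/5, Q=2/5)
  d_1[P] = 3/5*1/8 + 2/5*5/8 = 13/40
  d_1[Q] = 3/5*7/8 + 2/5*3/8 = 27/40
d_1 = (P=13/40, Q=27/40)
  d_2[P] = 13/40*1/8 + 27/40*5/8 = 37/80
  d_2[Q] = 13/40*7/8 + 27/40*3/8 = 43/80
d_2 = (P=37/80, Q=43/80)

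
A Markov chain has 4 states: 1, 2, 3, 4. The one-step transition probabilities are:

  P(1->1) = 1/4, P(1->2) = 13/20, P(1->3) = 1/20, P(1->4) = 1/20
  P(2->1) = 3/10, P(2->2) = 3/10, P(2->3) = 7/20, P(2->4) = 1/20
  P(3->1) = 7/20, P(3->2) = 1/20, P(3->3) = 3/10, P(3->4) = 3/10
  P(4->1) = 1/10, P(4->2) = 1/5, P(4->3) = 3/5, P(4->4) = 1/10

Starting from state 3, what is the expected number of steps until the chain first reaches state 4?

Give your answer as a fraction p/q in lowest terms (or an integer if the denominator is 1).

Answer: 1140/167

Derivation:
Let h_i = expected steps to first reach 4 from state i.
Boundary: h_4 = 0.
First-step equations for the other states:
  h_1 = 1 + 1/4*h_1 + 13/20*h_2 + 1/20*h_3 + 1/20*h_4
  h_2 = 1 + 3/10*h_1 + 3/10*h_2 + 7/20*h_3 + 1/20*h_4
  h_3 = 1 + 7/20*h_1 + 1/20*h_2 + 3/10*h_3 + 3/10*h_4

Substituting h_4 = 0 and rearranging gives the linear system (I - Q) h = 1:
  [3/4, -13/20, -1/20] . (h_1, h_2, h_3) = 1
  [-3/10, 7/10, -7/20] . (h_1, h_2, h_3) = 1
  [-7/20, -1/20, 7/10] . (h_1, h_2, h_3) = 1

Solving yields:
  h_1 = 1590/167
  h_2 = 1490/167
  h_3 = 1140/167

Starting state is 3, so the expected hitting time is h_3 = 1140/167.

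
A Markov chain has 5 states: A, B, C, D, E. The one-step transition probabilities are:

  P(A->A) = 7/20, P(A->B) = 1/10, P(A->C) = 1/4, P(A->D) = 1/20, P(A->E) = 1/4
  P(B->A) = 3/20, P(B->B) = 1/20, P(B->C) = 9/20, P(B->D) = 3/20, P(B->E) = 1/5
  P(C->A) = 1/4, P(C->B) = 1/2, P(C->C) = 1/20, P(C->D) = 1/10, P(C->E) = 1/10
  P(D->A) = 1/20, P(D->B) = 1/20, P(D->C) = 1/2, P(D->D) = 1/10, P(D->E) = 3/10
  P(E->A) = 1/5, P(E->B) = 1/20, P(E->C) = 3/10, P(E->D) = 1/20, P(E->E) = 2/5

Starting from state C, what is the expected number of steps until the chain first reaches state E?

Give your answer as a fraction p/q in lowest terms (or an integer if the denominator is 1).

Answer: 67680/12143

Derivation:
Let h_i = expected steps to first reach E from state i.
Boundary: h_E = 0.
First-step equations for the other states:
  h_A = 1 + 7/20*h_A + 1/10*h_B + 1/4*h_C + 1/20*h_D + 1/4*h_E
  h_B = 1 + 3/20*h_A + 1/20*h_B + 9/20*h_C + 3/20*h_D + 1/5*h_E
  h_C = 1 + 1/4*h_A + 1/2*h_B + 1/20*h_C + 1/10*h_D + 1/10*h_E
  h_D = 1 + 1/20*h_A + 1/20*h_B + 1/2*h_C + 1/10*h_D + 3/10*h_E

Substituting h_E = 0 and rearranging gives the linear system (I - Q) h = 1:
  [13/20, -1/10, -1/4, -1/20] . (h_A, h_B, h_C, h_D) = 1
  [-3/20, 19/20, -9/20, -3/20] . (h_A, h_B, h_C, h_D) = 1
  [-1/4, -1/2, 19/20, -1/10] . (h_A, h_B, h_C, h_D) = 1
  [-1/20, -1/20, -1/2, 9/10] . (h_A, h_B, h_C, h_D) = 1

Solving yields:
  h_A = 58900/12143
  h_B = 63280/12143
  h_C = 67680/12143
  h_D = 57880/12143

Starting state is C, so the expected hitting time is h_C = 67680/12143.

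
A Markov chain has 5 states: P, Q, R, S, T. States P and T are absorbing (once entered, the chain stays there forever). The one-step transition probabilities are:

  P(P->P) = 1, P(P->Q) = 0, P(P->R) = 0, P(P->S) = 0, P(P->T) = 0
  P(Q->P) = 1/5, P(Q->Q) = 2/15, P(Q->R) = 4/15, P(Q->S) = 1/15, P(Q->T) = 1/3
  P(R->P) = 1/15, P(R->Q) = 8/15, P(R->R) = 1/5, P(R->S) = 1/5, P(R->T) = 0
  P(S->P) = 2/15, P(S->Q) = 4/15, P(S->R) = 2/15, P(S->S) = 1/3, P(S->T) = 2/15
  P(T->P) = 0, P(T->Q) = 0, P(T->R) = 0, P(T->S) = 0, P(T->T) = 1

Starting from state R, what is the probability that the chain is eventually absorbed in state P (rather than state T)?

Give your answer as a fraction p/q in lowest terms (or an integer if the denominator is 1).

Answer: 248/525

Derivation:
Let a_i = P(absorbed in P | start in state i).
Boundary conditions: a_P = 1, a_T = 0.
For each transient state i, a_i = sum_j P(i->j) * a_j:
  a_Q = 1/5*a_P + 2/15*a_Q + 4/15*a_R + 1/15*a_S + 1/3*a_T
  a_R = 1/15*a_P + 8/15*a_Q + 1/5*a_R + 1/5*a_S + 0*a_T
  a_S = 2/15*a_P + 4/15*a_Q + 2/15*a_R + 1/3*a_S + 2/15*a_T

Substituting a_P = 1 and a_T = 0, rearrange to (I - Q) a = r where r[i] = P(i -> P):
  [13/15, -4/15, -1/15] . (a_Q, a_R, a_S) = 1/5
  [-8/15, 4/5, -1/5] . (a_Q, a_R, a_S) = 1/15
  [-4/15, -2/15, 2/3] . (a_Q, a_R, a_S) = 2/15

Solving yields:
  a_Q = 72/175
  a_R = 248/525
  a_S = 241/525

Starting state is R, so the absorption probability is a_R = 248/525.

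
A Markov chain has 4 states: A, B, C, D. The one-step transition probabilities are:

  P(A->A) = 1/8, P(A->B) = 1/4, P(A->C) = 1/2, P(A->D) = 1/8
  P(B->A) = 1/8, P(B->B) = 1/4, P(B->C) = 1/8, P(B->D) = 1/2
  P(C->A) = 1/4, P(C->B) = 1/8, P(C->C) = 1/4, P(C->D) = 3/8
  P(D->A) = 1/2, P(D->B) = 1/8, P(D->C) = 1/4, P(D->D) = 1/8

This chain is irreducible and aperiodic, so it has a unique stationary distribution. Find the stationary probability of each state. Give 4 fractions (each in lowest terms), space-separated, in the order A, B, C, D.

Answer: 29/111 20/111 65/222 59/222

Derivation:
The stationary distribution satisfies pi = pi * P, i.e.:
  pi_A = 1/8*pi_A + 1/8*pi_B + 1/4*pi_C + 1/2*pi_D
  pi_B = 1/4*pi_A + 1/4*pi_B + 1/8*pi_C + 1/8*pi_D
  pi_C = 1/2*pi_A + 1/8*pi_B + 1/4*pi_C + 1/4*pi_D
  pi_D = 1/8*pi_A + 1/2*pi_B + 3/8*pi_C + 1/8*pi_D
with normalization: pi_A + pi_B + pi_C + pi_D = 1.

Using the first 3 balance equations plus normalization, the linear system A*pi = b is:
  [-7/8, 1/8, 1/4, 1/2] . pi = 0
  [1/4, -3/4, 1/8, 1/8] . pi = 0
  [1/2, 1/8, -3/4, 1/4] . pi = 0
  [1, 1, 1, 1] . pi = 1

Solving yields:
  pi_A = 29/111
  pi_B = 20/111
  pi_C = 65/222
  pi_D = 59/222

Verification (pi * P):
  29/111*1/8 + 20/111*1/8 + 65/222*1/4 + 59/222*1/2 = 29/111 = pi_A  (ok)
  29/111*1/4 + 20/111*1/4 + 65/222*1/8 + 59/222*1/8 = 20/111 = pi_B  (ok)
  29/111*1/2 + 20/111*1/8 + 65/222*1/4 + 59/222*1/4 = 65/222 = pi_C  (ok)
  29/111*1/8 + 20/111*1/2 + 65/222*3/8 + 59/222*1/8 = 59/222 = pi_D  (ok)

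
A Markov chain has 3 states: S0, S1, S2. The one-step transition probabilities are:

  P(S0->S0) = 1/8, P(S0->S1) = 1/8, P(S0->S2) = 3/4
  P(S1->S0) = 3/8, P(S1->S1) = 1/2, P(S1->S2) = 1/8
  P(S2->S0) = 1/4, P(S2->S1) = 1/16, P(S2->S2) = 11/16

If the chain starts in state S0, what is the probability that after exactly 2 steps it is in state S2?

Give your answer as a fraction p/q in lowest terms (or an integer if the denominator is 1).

Computing P^2 by repeated multiplication:
P^1 =
  S0: [1/8, 1/8, 3/4]
  S1: [3/8, 1/2, 1/8]
  S2: [1/4, 1/16, 11/16]
P^2 =
  S0: [1/4, 1/8, 5/8]
  S1: [17/64, 39/128, 55/128]
  S2: [29/128, 27/256, 171/256]

(P^2)[S0 -> S2] = 5/8

Answer: 5/8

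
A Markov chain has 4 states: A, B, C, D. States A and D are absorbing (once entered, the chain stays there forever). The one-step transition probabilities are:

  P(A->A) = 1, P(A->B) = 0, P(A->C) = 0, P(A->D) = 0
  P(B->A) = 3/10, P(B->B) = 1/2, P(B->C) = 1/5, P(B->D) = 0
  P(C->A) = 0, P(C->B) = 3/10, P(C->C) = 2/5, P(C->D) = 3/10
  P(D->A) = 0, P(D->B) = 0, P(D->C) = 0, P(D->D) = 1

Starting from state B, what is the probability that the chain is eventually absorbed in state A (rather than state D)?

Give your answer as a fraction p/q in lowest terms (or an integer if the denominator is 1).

Let a_i = P(absorbed in A | start in state i).
Boundary conditions: a_A = 1, a_D = 0.
For each transient state i, a_i = sum_j P(i->j) * a_j:
  a_B = 3/10*a_A + 1/2*a_B + 1/5*a_C + 0*a_D
  a_C = 0*a_A + 3/10*a_B + 2/5*a_C + 3/10*a_D

Substituting a_A = 1 and a_D = 0, rearrange to (I - Q) a = r where r[i] = P(i -> A):
  [1/2, -1/5] . (a_B, a_C) = 3/10
  [-3/10, 3/5] . (a_B, a_C) = 0

Solving yields:
  a_B = 3/4
  a_C = 3/8

Starting state is B, so the absorption probability is a_B = 3/4.

Answer: 3/4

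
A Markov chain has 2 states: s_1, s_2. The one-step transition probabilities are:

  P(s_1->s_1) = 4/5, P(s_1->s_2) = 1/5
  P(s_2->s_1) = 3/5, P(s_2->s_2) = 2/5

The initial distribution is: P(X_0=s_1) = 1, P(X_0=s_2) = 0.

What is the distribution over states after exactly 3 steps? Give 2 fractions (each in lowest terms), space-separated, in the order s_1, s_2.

Propagating the distribution step by step (d_{t+1} = d_t * P):
d_0 = (s_1=1, s_2=0)
  d_1[s_1] = 1*4/5 + 0*3/5 = 4/5
  d_1[s_2] = 1*1/5 + 0*2/5 = 1/5
d_1 = (s_1=4/5, s_2=1/5)
  d_2[s_1] = 4/5*4/5 + 1/5*3/5 = 19/25
  d_2[s_2] = 4/5*1/5 + 1/5*2/5 = 6/25
d_2 = (s_1=19/25, s_2=6/25)
  d_3[s_1] = 19/25*4/5 + 6/25*3/5 = 94/125
  d_3[s_2] = 19/25*1/5 + 6/25*2/5 = 31/125
d_3 = (s_1=94/125, s_2=31/125)

Answer: 94/125 31/125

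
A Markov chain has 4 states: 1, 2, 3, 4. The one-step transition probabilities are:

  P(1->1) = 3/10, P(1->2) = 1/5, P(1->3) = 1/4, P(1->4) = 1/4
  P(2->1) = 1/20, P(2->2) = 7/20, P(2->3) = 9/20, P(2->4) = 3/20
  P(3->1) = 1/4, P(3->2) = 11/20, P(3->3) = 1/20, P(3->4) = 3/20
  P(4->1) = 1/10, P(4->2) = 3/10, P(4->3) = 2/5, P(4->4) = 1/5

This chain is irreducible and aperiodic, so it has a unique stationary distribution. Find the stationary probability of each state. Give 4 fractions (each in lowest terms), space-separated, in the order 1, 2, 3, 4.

Answer: 322/2059 775/2059 603/2059 359/2059

Derivation:
The stationary distribution satisfies pi = pi * P, i.e.:
  pi_1 = 3/10*pi_1 + 1/20*pi_2 + 1/4*pi_3 + 1/10*pi_4
  pi_2 = 1/5*pi_1 + 7/20*pi_2 + 11/20*pi_3 + 3/10*pi_4
  pi_3 = 1/4*pi_1 + 9/20*pi_2 + 1/20*pi_3 + 2/5*pi_4
  pi_4 = 1/4*pi_1 + 3/20*pi_2 + 3/20*pi_3 + 1/5*pi_4
with normalization: pi_1 + pi_2 + pi_3 + pi_4 = 1.

Using the first 3 balance equations plus normalization, the linear system A*pi = b is:
  [-7/10, 1/20, 1/4, 1/10] . pi = 0
  [1/5, -13/20, 11/20, 3/10] . pi = 0
  [1/4, 9/20, -19/20, 2/5] . pi = 0
  [1, 1, 1, 1] . pi = 1

Solving yields:
  pi_1 = 322/2059
  pi_2 = 775/2059
  pi_3 = 603/2059
  pi_4 = 359/2059

Verification (pi * P):
  322/2059*3/10 + 775/2059*1/20 + 603/2059*1/4 + 359/2059*1/10 = 322/2059 = pi_1  (ok)
  322/2059*1/5 + 775/2059*7/20 + 603/2059*11/20 + 359/2059*3/10 = 775/2059 = pi_2  (ok)
  322/2059*1/4 + 775/2059*9/20 + 603/2059*1/20 + 359/2059*2/5 = 603/2059 = pi_3  (ok)
  322/2059*1/4 + 775/2059*3/20 + 603/2059*3/20 + 359/2059*1/5 = 359/2059 = pi_4  (ok)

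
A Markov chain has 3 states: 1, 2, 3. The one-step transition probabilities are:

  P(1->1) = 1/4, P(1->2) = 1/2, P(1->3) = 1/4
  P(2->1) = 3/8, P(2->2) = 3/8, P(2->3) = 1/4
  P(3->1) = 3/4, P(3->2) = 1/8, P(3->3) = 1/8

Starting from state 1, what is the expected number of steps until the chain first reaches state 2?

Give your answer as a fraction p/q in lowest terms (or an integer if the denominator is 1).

Let h_i = expected steps to first reach 2 from state i.
Boundary: h_2 = 0.
First-step equations for the other states:
  h_1 = 1 + 1/4*h_1 + 1/2*h_2 + 1/4*h_3
  h_3 = 1 + 3/4*h_1 + 1/8*h_2 + 1/8*h_3

Substituting h_2 = 0 and rearranging gives the linear system (I - Q) h = 1:
  [3/4, -1/4] . (h_1, h_3) = 1
  [-3/4, 7/8] . (h_1, h_3) = 1

Solving yields:
  h_1 = 12/5
  h_3 = 16/5

Starting state is 1, so the expected hitting time is h_1 = 12/5.

Answer: 12/5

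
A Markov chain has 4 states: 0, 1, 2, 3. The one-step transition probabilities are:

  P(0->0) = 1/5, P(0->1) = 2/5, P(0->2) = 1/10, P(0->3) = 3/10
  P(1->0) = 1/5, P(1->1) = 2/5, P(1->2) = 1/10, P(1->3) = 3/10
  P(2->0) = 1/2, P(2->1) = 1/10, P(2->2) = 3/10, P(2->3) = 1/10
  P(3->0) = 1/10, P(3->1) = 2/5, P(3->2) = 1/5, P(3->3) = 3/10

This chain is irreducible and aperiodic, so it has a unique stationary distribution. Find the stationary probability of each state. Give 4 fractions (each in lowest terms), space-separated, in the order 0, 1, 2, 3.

Answer: 181/820 289/820 13/82 11/41

Derivation:
The stationary distribution satisfies pi = pi * P, i.e.:
  pi_0 = 1/5*pi_0 + 1/5*pi_1 + 1/2*pi_2 + 1/10*pi_3
  pi_1 = 2/5*pi_0 + 2/5*pi_1 + 1/10*pi_2 + 2/5*pi_3
  pi_2 = 1/10*pi_0 + 1/10*pi_1 + 3/10*pi_2 + 1/5*pi_3
  pi_3 = 3/10*pi_0 + 3/10*pi_1 + 1/10*pi_2 + 3/10*pi_3
with normalization: pi_0 + pi_1 + pi_2 + pi_3 = 1.

Using the first 3 balance equations plus normalization, the linear system A*pi = b is:
  [-4/5, 1/5, 1/2, 1/10] . pi = 0
  [2/5, -3/5, 1/10, 2/5] . pi = 0
  [1/10, 1/10, -7/10, 1/5] . pi = 0
  [1, 1, 1, 1] . pi = 1

Solving yields:
  pi_0 = 181/820
  pi_1 = 289/820
  pi_2 = 13/82
  pi_3 = 11/41

Verification (pi * P):
  181/820*1/5 + 289/820*1/5 + 13/82*1/2 + 11/41*1/10 = 181/820 = pi_0  (ok)
  181/820*2/5 + 289/820*2/5 + 13/82*1/10 + 11/41*2/5 = 289/820 = pi_1  (ok)
  181/820*1/10 + 289/820*1/10 + 13/82*3/10 + 11/41*1/5 = 13/82 = pi_2  (ok)
  181/820*3/10 + 289/820*3/10 + 13/82*1/10 + 11/41*3/10 = 11/41 = pi_3  (ok)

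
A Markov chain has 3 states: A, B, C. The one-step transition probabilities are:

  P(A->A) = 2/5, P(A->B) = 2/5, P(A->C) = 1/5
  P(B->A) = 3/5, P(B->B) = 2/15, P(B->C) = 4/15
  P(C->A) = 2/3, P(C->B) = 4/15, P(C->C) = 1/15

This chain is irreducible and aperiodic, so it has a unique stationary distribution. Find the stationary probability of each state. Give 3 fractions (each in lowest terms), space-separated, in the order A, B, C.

The stationary distribution satisfies pi = pi * P, i.e.:
  pi_A = 2/5*pi_A + 3/5*pi_B + 2/3*pi_C
  pi_B = 2/5*pi_A + 2/15*pi_B + 4/15*pi_C
  pi_C = 1/5*pi_A + 4/15*pi_B + 1/15*pi_C
with normalization: pi_A + pi_B + pi_C = 1.

Using the first 2 balance equations plus normalization, the linear system A*pi = b is:
  [-3/5, 3/5, 2/3] . pi = 0
  [2/5, -13/15, 4/15] . pi = 0
  [1, 1, 1] . pi = 1

Solving yields:
  pi_A = 166/325
  pi_B = 96/325
  pi_C = 63/325

Verification (pi * P):
  166/325*2/5 + 96/325*3/5 + 63/325*2/3 = 166/325 = pi_A  (ok)
  166/325*2/5 + 96/325*2/15 + 63/325*4/15 = 96/325 = pi_B  (ok)
  166/325*1/5 + 96/325*4/15 + 63/325*1/15 = 63/325 = pi_C  (ok)

Answer: 166/325 96/325 63/325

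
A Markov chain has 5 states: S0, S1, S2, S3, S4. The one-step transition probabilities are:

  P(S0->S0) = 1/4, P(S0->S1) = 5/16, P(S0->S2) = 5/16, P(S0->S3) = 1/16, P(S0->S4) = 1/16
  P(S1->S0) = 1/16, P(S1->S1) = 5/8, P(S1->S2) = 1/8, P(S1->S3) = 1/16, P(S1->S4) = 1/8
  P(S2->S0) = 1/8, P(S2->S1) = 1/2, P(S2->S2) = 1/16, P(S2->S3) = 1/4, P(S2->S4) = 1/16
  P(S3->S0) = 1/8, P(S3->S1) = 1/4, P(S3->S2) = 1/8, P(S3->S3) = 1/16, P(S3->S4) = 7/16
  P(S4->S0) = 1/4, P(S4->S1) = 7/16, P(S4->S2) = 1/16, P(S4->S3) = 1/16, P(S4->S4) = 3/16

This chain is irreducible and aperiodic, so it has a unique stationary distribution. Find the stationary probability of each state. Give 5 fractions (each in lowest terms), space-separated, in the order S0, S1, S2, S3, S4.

The stationary distribution satisfies pi = pi * P, i.e.:
  pi_S0 = 1/4*pi_S0 + 1/16*pi_S1 + 1/8*pi_S2 + 1/8*pi_S3 + 1/4*pi_S4
  pi_S1 = 5/16*pi_S0 + 5/8*pi_S1 + 1/2*pi_S2 + 1/4*pi_S3 + 7/16*pi_S4
  pi_S2 = 5/16*pi_S0 + 1/8*pi_S1 + 1/16*pi_S2 + 1/8*pi_S3 + 1/16*pi_S4
  pi_S3 = 1/16*pi_S0 + 1/16*pi_S1 + 1/4*pi_S2 + 1/16*pi_S3 + 1/16*pi_S4
  pi_S4 = 1/16*pi_S0 + 1/8*pi_S1 + 1/16*pi_S2 + 7/16*pi_S3 + 3/16*pi_S4
with normalization: pi_S0 + pi_S1 + pi_S2 + pi_S3 + pi_S4 = 1.

Using the first 4 balance equations plus normalization, the linear system A*pi = b is:
  [-3/4, 1/16, 1/8, 1/8, 1/4] . pi = 0
  [5/16, -3/8, 1/2, 1/4, 7/16] . pi = 0
  [5/16, 1/8, -15/16, 1/8, 1/16] . pi = 0
  [1/16, 1/16, 1/4, -15/16, 1/16] . pi = 0
  [1, 1, 1, 1, 1] . pi = 1

Solving yields:
  pi_S0 = 6741/52978
  pi_S1 = 13480/26489
  pi_S2 = 3485/26489
  pi_S3 = 2309/26489
  pi_S4 = 7689/52978

Verification (pi * P):
  6741/52978*1/4 + 13480/26489*1/16 + 3485/26489*1/8 + 2309/26489*1/8 + 7689/52978*1/4 = 6741/52978 = pi_S0  (ok)
  6741/52978*5/16 + 13480/26489*5/8 + 3485/26489*1/2 + 2309/26489*1/4 + 7689/52978*7/16 = 13480/26489 = pi_S1  (ok)
  6741/52978*5/16 + 13480/26489*1/8 + 3485/26489*1/16 + 2309/26489*1/8 + 7689/52978*1/16 = 3485/26489 = pi_S2  (ok)
  6741/52978*1/16 + 13480/26489*1/16 + 3485/26489*1/4 + 2309/26489*1/16 + 7689/52978*1/16 = 2309/26489 = pi_S3  (ok)
  6741/52978*1/16 + 13480/26489*1/8 + 3485/26489*1/16 + 2309/26489*7/16 + 7689/52978*3/16 = 7689/52978 = pi_S4  (ok)

Answer: 6741/52978 13480/26489 3485/26489 2309/26489 7689/52978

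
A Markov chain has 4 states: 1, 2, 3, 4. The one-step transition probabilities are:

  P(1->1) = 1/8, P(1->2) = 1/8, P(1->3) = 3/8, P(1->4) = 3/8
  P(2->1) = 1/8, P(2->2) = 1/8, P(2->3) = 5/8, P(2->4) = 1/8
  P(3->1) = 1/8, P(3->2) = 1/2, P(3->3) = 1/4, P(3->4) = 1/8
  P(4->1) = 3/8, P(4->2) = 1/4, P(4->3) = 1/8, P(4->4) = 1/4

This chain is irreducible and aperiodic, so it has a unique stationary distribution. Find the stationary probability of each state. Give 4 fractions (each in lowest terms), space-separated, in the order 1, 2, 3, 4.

Answer: 9/52 161/572 101/286 5/26

Derivation:
The stationary distribution satisfies pi = pi * P, i.e.:
  pi_1 = 1/8*pi_1 + 1/8*pi_2 + 1/8*pi_3 + 3/8*pi_4
  pi_2 = 1/8*pi_1 + 1/8*pi_2 + 1/2*pi_3 + 1/4*pi_4
  pi_3 = 3/8*pi_1 + 5/8*pi_2 + 1/4*pi_3 + 1/8*pi_4
  pi_4 = 3/8*pi_1 + 1/8*pi_2 + 1/8*pi_3 + 1/4*pi_4
with normalization: pi_1 + pi_2 + pi_3 + pi_4 = 1.

Using the first 3 balance equations plus normalization, the linear system A*pi = b is:
  [-7/8, 1/8, 1/8, 3/8] . pi = 0
  [1/8, -7/8, 1/2, 1/4] . pi = 0
  [3/8, 5/8, -3/4, 1/8] . pi = 0
  [1, 1, 1, 1] . pi = 1

Solving yields:
  pi_1 = 9/52
  pi_2 = 161/572
  pi_3 = 101/286
  pi_4 = 5/26

Verification (pi * P):
  9/52*1/8 + 161/572*1/8 + 101/286*1/8 + 5/26*3/8 = 9/52 = pi_1  (ok)
  9/52*1/8 + 161/572*1/8 + 101/286*1/2 + 5/26*1/4 = 161/572 = pi_2  (ok)
  9/52*3/8 + 161/572*5/8 + 101/286*1/4 + 5/26*1/8 = 101/286 = pi_3  (ok)
  9/52*3/8 + 161/572*1/8 + 101/286*1/8 + 5/26*1/4 = 5/26 = pi_4  (ok)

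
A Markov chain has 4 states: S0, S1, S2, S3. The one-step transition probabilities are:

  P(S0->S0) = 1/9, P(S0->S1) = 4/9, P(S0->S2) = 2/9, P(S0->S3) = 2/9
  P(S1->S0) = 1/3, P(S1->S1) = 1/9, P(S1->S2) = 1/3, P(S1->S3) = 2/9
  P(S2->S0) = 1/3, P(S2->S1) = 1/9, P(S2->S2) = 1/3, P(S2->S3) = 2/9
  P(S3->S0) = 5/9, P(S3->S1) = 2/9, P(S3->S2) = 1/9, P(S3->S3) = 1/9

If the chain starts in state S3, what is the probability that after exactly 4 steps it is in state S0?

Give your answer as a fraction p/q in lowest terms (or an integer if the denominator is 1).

Answer: 1999/6561

Derivation:
Computing P^4 by repeated multiplication:
P^1 =
  S0: [1/9, 4/9, 2/9, 2/9]
  S1: [1/3, 1/9, 1/3, 2/9]
  S2: [1/3, 1/9, 1/3, 2/9]
  S3: [5/9, 2/9, 1/9, 1/9]
P^2 =
  S0: [29/81, 14/81, 22/81, 16/81]
  S1: [25/81, 20/81, 20/81, 16/81]
  S2: [25/81, 20/81, 20/81, 16/81]
  S3: [19/81, 25/81, 20/81, 17/81]
P^3 =
  S0: [217/729, 184/729, 182/729, 146/729]
  S1: [25/81, 172/729, 62/243, 146/729]
  S2: [25/81, 172/729, 62/243, 146/729]
  S3: [239/729, 155/729, 190/729, 145/729]
P^4 =
  S0: [2045/6561, 1526/6561, 1678/6561, 1312/6561]
  S1: [2029/6561, 1550/6561, 1670/6561, 1312/6561]
  S2: [2029/6561, 1550/6561, 1670/6561, 1312/6561]
  S3: [1999/6561, 1591/6561, 1658/6561, 1313/6561]

(P^4)[S3 -> S0] = 1999/6561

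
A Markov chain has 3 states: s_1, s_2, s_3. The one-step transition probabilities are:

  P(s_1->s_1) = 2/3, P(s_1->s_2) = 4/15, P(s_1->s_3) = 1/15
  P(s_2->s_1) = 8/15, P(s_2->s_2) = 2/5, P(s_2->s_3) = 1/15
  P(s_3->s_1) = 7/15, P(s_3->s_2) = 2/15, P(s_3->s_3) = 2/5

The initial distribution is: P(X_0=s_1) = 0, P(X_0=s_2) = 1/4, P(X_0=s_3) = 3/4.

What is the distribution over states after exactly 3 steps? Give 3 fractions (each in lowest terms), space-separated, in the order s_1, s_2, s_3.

Answer: 8083/13500 1871/6750 67/540

Derivation:
Propagating the distribution step by step (d_{t+1} = d_t * P):
d_0 = (s_1=0, s_2=1/4, s_3=3/4)
  d_1[s_1] = 0*2/3 + 1/4*8/15 + 3/4*7/15 = 29/60
  d_1[s_2] = 0*4/15 + 1/4*2/5 + 3/4*2/15 = 1/5
  d_1[s_3] = 0*1/15 + 1/4*1/15 + 3/4*2/5 = 19/60
d_1 = (s_1=29/60, s_2=1/5, s_3=19/60)
  d_2[s_1] = 29/60*2/3 + 1/5*8/15 + 19/60*7/15 = 173/300
  d_2[s_2] = 29/60*4/15 + 1/5*2/5 + 19/60*2/15 = 113/450
  d_2[s_3] = 29/60*1/15 + 1/5*1/15 + 19/60*2/5 = 31/180
d_2 = (s_1=173/300, s_2=113/450, s_3=31/180)
  d_3[s_1] = 173/300*2/3 + 113/450*8/15 + 31/180*7/15 = 8083/13500
  d_3[s_2] = 173/300*4/15 + 113/450*2/5 + 31/180*2/15 = 1871/6750
  d_3[s_3] = 173/300*1/15 + 113/450*1/15 + 31/180*2/5 = 67/540
d_3 = (s_1=8083/13500, s_2=1871/6750, s_3=67/540)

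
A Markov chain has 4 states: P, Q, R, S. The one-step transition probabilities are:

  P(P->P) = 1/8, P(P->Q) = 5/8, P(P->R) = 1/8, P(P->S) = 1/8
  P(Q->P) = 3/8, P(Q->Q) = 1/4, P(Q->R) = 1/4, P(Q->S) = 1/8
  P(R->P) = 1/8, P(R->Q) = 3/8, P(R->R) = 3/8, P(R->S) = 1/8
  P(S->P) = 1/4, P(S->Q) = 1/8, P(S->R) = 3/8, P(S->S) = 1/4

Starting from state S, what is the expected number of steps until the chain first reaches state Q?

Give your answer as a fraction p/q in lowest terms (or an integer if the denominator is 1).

Answer: 10/3

Derivation:
Let h_i = expected steps to first reach Q from state i.
Boundary: h_Q = 0.
First-step equations for the other states:
  h_P = 1 + 1/8*h_P + 5/8*h_Q + 1/8*h_R + 1/8*h_S
  h_R = 1 + 1/8*h_P + 3/8*h_Q + 3/8*h_R + 1/8*h_S
  h_S = 1 + 1/4*h_P + 1/8*h_Q + 3/8*h_R + 1/4*h_S

Substituting h_Q = 0 and rearranging gives the linear system (I - Q) h = 1:
  [7/8, -1/8, -1/8] . (h_P, h_R, h_S) = 1
  [-1/8, 5/8, -1/8] . (h_P, h_R, h_S) = 1
  [-1/4, -3/8, 3/4] . (h_P, h_R, h_S) = 1

Solving yields:
  h_P = 2
  h_R = 8/3
  h_S = 10/3

Starting state is S, so the expected hitting time is h_S = 10/3.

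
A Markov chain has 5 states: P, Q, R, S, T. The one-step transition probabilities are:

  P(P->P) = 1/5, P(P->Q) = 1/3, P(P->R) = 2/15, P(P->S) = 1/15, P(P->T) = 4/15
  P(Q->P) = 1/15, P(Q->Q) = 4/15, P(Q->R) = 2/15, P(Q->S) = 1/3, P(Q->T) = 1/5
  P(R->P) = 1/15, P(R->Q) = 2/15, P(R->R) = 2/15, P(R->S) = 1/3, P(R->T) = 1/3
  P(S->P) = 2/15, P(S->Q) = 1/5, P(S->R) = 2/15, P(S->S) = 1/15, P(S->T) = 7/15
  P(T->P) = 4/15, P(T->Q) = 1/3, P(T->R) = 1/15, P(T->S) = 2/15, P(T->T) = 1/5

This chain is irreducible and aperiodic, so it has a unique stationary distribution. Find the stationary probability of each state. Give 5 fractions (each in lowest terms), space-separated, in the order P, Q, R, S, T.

The stationary distribution satisfies pi = pi * P, i.e.:
  pi_P = 1/5*pi_P + 1/15*pi_Q + 1/15*pi_R + 2/15*pi_S + 4/15*pi_T
  pi_Q = 1/3*pi_P + 4/15*pi_Q + 2/15*pi_R + 1/5*pi_S + 1/3*pi_T
  pi_R = 2/15*pi_P + 2/15*pi_Q + 2/15*pi_R + 2/15*pi_S + 1/15*pi_T
  pi_S = 1/15*pi_P + 1/3*pi_Q + 1/3*pi_R + 1/15*pi_S + 2/15*pi_T
  pi_T = 4/15*pi_P + 1/5*pi_Q + 1/3*pi_R + 7/15*pi_S + 1/5*pi_T
with normalization: pi_P + pi_Q + pi_R + pi_S + pi_T = 1.

Using the first 4 balance equations plus normalization, the linear system A*pi = b is:
  [-4/5, 1/15, 1/15, 2/15, 4/15] . pi = 0
  [1/3, -11/15, 2/15, 1/5, 1/3] . pi = 0
  [2/15, 2/15, -13/15, 2/15, 1/15] . pi = 0
  [1/15, 1/3, 1/3, -14/15, 2/15] . pi = 0
  [1, 1, 1, 1, 1] . pi = 1

Solving yields:
  pi_P = 9174/59227
  pi_Q = 15847/59227
  pi_R = 6809/59227
  pi_S = 11078/59227
  pi_T = 16319/59227

Verification (pi * P):
  9174/59227*1/5 + 15847/59227*1/15 + 6809/59227*1/15 + 11078/59227*2/15 + 16319/59227*4/15 = 9174/59227 = pi_P  (ok)
  9174/59227*1/3 + 15847/59227*4/15 + 6809/59227*2/15 + 11078/59227*1/5 + 16319/59227*1/3 = 15847/59227 = pi_Q  (ok)
  9174/59227*2/15 + 15847/59227*2/15 + 6809/59227*2/15 + 11078/59227*2/15 + 16319/59227*1/15 = 6809/59227 = pi_R  (ok)
  9174/59227*1/15 + 15847/59227*1/3 + 6809/59227*1/3 + 11078/59227*1/15 + 16319/59227*2/15 = 11078/59227 = pi_S  (ok)
  9174/59227*4/15 + 15847/59227*1/5 + 6809/59227*1/3 + 11078/59227*7/15 + 16319/59227*1/5 = 16319/59227 = pi_T  (ok)

Answer: 9174/59227 15847/59227 6809/59227 11078/59227 16319/59227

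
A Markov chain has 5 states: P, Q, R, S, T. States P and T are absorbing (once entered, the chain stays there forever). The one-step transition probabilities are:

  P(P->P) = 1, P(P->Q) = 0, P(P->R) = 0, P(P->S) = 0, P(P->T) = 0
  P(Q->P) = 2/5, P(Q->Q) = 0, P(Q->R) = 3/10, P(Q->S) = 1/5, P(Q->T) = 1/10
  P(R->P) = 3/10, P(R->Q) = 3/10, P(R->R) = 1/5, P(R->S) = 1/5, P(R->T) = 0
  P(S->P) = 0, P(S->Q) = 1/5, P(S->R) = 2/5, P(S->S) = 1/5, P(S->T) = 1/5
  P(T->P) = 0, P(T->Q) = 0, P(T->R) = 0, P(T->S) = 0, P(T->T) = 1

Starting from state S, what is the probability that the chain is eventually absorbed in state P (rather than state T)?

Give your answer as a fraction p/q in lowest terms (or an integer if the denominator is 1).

Let a_i = P(absorbed in P | start in state i).
Boundary conditions: a_P = 1, a_T = 0.
For each transient state i, a_i = sum_j P(i->j) * a_j:
  a_Q = 2/5*a_P + 0*a_Q + 3/10*a_R + 1/5*a_S + 1/10*a_T
  a_R = 3/10*a_P + 3/10*a_Q + 1/5*a_R + 1/5*a_S + 0*a_T
  a_S = 0*a_P + 1/5*a_Q + 2/5*a_R + 1/5*a_S + 1/5*a_T

Substituting a_P = 1 and a_T = 0, rearrange to (I - Q) a = r where r[i] = P(i -> P):
  [1, -3/10, -1/5] . (a_Q, a_R, a_S) = 2/5
  [-3/10, 4/5, -1/5] . (a_Q, a_R, a_S) = 3/10
  [-1/5, -2/5, 4/5] . (a_Q, a_R, a_S) = 0

Solving yields:
  a_Q = 16/21
  a_R = 17/21
  a_S = 25/42

Starting state is S, so the absorption probability is a_S = 25/42.

Answer: 25/42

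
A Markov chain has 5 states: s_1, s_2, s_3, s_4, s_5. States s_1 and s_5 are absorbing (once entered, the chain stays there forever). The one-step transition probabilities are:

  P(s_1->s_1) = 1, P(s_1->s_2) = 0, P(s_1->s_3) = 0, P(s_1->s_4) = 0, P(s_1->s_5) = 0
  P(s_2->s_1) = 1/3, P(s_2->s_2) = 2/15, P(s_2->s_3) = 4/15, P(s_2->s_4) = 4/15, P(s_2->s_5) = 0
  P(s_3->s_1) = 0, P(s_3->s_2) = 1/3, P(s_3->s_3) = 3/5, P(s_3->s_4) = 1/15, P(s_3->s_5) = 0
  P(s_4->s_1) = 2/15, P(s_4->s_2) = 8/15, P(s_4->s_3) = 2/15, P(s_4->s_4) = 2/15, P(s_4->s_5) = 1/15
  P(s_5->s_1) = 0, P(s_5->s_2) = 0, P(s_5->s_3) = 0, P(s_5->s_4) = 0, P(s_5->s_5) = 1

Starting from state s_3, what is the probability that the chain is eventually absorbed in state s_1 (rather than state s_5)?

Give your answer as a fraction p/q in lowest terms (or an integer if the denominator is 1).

Let a_i = P(absorbed in s_1 | start in state i).
Boundary conditions: a_s_1 = 1, a_s_5 = 0.
For each transient state i, a_i = sum_j P(i->j) * a_j:
  a_s_2 = 1/3*a_s_1 + 2/15*a_s_2 + 4/15*a_s_3 + 4/15*a_s_4 + 0*a_s_5
  a_s_3 = 0*a_s_1 + 1/3*a_s_2 + 3/5*a_s_3 + 1/15*a_s_4 + 0*a_s_5
  a_s_4 = 2/15*a_s_1 + 8/15*a_s_2 + 2/15*a_s_3 + 2/15*a_s_4 + 1/15*a_s_5

Substituting a_s_1 = 1 and a_s_5 = 0, rearrange to (I - Q) a = r where r[i] = P(i -> s_1):
  [13/15, -4/15, -4/15] . (a_s_2, a_s_3, a_s_4) = 1/3
  [-1/3, 2/5, -1/15] . (a_s_2, a_s_3, a_s_4) = 0
  [-8/15, -2/15, 13/15] . (a_s_2, a_s_3, a_s_4) = 2/15

Solving yields:
  a_s_2 = 109/116
  a_s_3 = 431/464
  a_s_4 = 7/8

Starting state is s_3, so the absorption probability is a_s_3 = 431/464.

Answer: 431/464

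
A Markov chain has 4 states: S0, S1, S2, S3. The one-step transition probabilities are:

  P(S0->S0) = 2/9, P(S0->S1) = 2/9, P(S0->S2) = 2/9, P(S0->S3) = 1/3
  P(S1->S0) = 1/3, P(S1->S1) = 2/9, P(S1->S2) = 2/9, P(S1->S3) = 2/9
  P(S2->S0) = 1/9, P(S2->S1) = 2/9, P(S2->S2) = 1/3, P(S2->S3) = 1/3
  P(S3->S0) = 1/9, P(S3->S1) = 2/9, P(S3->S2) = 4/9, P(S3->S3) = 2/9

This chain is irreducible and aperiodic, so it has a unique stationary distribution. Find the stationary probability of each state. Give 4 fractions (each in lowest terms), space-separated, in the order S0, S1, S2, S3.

Answer: 13/72 2/9 23/72 5/18

Derivation:
The stationary distribution satisfies pi = pi * P, i.e.:
  pi_S0 = 2/9*pi_S0 + 1/3*pi_S1 + 1/9*pi_S2 + 1/9*pi_S3
  pi_S1 = 2/9*pi_S0 + 2/9*pi_S1 + 2/9*pi_S2 + 2/9*pi_S3
  pi_S2 = 2/9*pi_S0 + 2/9*pi_S1 + 1/3*pi_S2 + 4/9*pi_S3
  pi_S3 = 1/3*pi_S0 + 2/9*pi_S1 + 1/3*pi_S2 + 2/9*pi_S3
with normalization: pi_S0 + pi_S1 + pi_S2 + pi_S3 = 1.

Using the first 3 balance equations plus normalization, the linear system A*pi = b is:
  [-7/9, 1/3, 1/9, 1/9] . pi = 0
  [2/9, -7/9, 2/9, 2/9] . pi = 0
  [2/9, 2/9, -2/3, 4/9] . pi = 0
  [1, 1, 1, 1] . pi = 1

Solving yields:
  pi_S0 = 13/72
  pi_S1 = 2/9
  pi_S2 = 23/72
  pi_S3 = 5/18

Verification (pi * P):
  13/72*2/9 + 2/9*1/3 + 23/72*1/9 + 5/18*1/9 = 13/72 = pi_S0  (ok)
  13/72*2/9 + 2/9*2/9 + 23/72*2/9 + 5/18*2/9 = 2/9 = pi_S1  (ok)
  13/72*2/9 + 2/9*2/9 + 23/72*1/3 + 5/18*4/9 = 23/72 = pi_S2  (ok)
  13/72*1/3 + 2/9*2/9 + 23/72*1/3 + 5/18*2/9 = 5/18 = pi_S3  (ok)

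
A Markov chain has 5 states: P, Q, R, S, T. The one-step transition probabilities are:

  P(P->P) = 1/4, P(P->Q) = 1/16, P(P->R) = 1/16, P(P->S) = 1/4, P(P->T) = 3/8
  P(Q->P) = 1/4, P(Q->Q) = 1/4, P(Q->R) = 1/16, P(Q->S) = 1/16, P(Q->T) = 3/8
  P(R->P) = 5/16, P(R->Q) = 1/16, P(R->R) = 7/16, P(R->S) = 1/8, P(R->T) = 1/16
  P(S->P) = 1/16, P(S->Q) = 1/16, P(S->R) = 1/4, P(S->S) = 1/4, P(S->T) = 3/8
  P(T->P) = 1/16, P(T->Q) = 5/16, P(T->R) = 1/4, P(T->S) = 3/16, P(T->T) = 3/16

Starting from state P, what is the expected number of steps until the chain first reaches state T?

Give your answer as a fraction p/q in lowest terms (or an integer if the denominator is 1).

Let h_i = expected steps to first reach T from state i.
Boundary: h_T = 0.
First-step equations for the other states:
  h_P = 1 + 1/4*h_P + 1/16*h_Q + 1/16*h_R + 1/4*h_S + 3/8*h_T
  h_Q = 1 + 1/4*h_P + 1/4*h_Q + 1/16*h_R + 1/16*h_S + 3/8*h_T
  h_R = 1 + 5/16*h_P + 1/16*h_Q + 7/16*h_R + 1/8*h_S + 1/16*h_T
  h_S = 1 + 1/16*h_P + 1/16*h_Q + 1/4*h_R + 1/4*h_S + 3/8*h_T

Substituting h_T = 0 and rearranging gives the linear system (I - Q) h = 1:
  [3/4, -1/16, -1/16, -1/4] . (h_P, h_Q, h_R, h_S) = 1
  [-1/4, 3/4, -1/16, -1/16] . (h_P, h_Q, h_R, h_S) = 1
  [-5/16, -1/16, 9/16, -1/8] . (h_P, h_Q, h_R, h_S) = 1
  [-1/16, -1/16, -1/4, 3/4] . (h_P, h_Q, h_R, h_S) = 1

Solving yields:
  h_P = 34528/11173
  h_Q = 33808/11173
  h_R = 51168/11173
  h_S = 37648/11173

Starting state is P, so the expected hitting time is h_P = 34528/11173.

Answer: 34528/11173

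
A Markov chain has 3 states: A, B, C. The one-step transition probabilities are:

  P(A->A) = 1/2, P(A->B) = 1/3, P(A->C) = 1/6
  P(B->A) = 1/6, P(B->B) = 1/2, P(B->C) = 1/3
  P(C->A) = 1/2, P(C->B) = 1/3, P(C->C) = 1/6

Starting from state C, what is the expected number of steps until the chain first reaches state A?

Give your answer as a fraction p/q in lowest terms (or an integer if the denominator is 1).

Let h_i = expected steps to first reach A from state i.
Boundary: h_A = 0.
First-step equations for the other states:
  h_B = 1 + 1/6*h_A + 1/2*h_B + 1/3*h_C
  h_C = 1 + 1/2*h_A + 1/3*h_B + 1/6*h_C

Substituting h_A = 0 and rearranging gives the linear system (I - Q) h = 1:
  [1/2, -1/3] . (h_B, h_C) = 1
  [-1/3, 5/6] . (h_B, h_C) = 1

Solving yields:
  h_B = 42/11
  h_C = 30/11

Starting state is C, so the expected hitting time is h_C = 30/11.

Answer: 30/11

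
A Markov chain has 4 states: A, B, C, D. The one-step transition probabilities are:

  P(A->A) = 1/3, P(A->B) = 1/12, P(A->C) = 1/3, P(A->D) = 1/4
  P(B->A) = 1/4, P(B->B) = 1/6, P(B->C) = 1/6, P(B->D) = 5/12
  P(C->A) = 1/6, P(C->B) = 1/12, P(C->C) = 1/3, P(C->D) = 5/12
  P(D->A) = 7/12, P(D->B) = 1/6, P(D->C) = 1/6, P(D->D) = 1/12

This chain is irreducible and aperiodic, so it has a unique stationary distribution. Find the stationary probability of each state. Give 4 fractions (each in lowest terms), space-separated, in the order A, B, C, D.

The stationary distribution satisfies pi = pi * P, i.e.:
  pi_A = 1/3*pi_A + 1/4*pi_B + 1/6*pi_C + 7/12*pi_D
  pi_B = 1/12*pi_A + 1/6*pi_B + 1/12*pi_C + 1/6*pi_D
  pi_C = 1/3*pi_A + 1/6*pi_B + 1/3*pi_C + 1/6*pi_D
  pi_D = 1/4*pi_A + 5/12*pi_B + 5/12*pi_C + 1/12*pi_D
with normalization: pi_A + pi_B + pi_C + pi_D = 1.

Using the first 3 balance equations plus normalization, the linear system A*pi = b is:
  [-2/3, 1/4, 1/6, 7/12] . pi = 0
  [1/12, -5/6, 1/12, 1/6] . pi = 0
  [1/3, 1/6, -2/3, 1/6] . pi = 0
  [1, 1, 1, 1] . pi = 1

Solving yields:
  pi_A = 9/26
  pi_B = 3/26
  pi_C = 7/26
  pi_D = 7/26

Verification (pi * P):
  9/26*1/3 + 3/26*1/4 + 7/26*1/6 + 7/26*7/12 = 9/26 = pi_A  (ok)
  9/26*1/12 + 3/26*1/6 + 7/26*1/12 + 7/26*1/6 = 3/26 = pi_B  (ok)
  9/26*1/3 + 3/26*1/6 + 7/26*1/3 + 7/26*1/6 = 7/26 = pi_C  (ok)
  9/26*1/4 + 3/26*5/12 + 7/26*5/12 + 7/26*1/12 = 7/26 = pi_D  (ok)

Answer: 9/26 3/26 7/26 7/26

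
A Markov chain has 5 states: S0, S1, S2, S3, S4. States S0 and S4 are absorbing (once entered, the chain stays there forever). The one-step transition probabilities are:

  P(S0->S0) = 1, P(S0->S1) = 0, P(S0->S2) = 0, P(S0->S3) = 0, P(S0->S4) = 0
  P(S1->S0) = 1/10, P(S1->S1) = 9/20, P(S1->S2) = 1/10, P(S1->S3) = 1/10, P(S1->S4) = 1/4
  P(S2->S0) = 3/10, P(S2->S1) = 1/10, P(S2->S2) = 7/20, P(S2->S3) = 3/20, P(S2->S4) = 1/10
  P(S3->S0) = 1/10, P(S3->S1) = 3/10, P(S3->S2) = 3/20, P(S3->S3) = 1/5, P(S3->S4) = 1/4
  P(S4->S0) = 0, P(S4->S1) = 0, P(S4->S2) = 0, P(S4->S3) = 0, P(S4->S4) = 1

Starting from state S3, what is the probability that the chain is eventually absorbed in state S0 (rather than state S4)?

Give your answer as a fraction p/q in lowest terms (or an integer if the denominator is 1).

Let a_i = P(absorbed in S0 | start in state i).
Boundary conditions: a_S0 = 1, a_S4 = 0.
For each transient state i, a_i = sum_j P(i->j) * a_j:
  a_S1 = 1/10*a_S0 + 9/20*a_S1 + 1/10*a_S2 + 1/10*a_S3 + 1/4*a_S4
  a_S2 = 3/10*a_S0 + 1/10*a_S1 + 7/20*a_S2 + 3/20*a_S3 + 1/10*a_S4
  a_S3 = 1/10*a_S0 + 3/10*a_S1 + 3/20*a_S2 + 1/5*a_S3 + 1/4*a_S4

Substituting a_S0 = 1 and a_S4 = 0, rearrange to (I - Q) a = r where r[i] = P(i -> S0):
  [11/20, -1/10, -1/10] . (a_S1, a_S2, a_S3) = 1/10
  [-1/10, 13/20, -3/20] . (a_S1, a_S2, a_S3) = 3/10
  [-3/10, -3/20, 4/5] . (a_S1, a_S2, a_S3) = 1/10

Solving yields:
  a_S1 = 690/1921
  a_S2 = 1158/1921
  a_S3 = 716/1921

Starting state is S3, so the absorption probability is a_S3 = 716/1921.

Answer: 716/1921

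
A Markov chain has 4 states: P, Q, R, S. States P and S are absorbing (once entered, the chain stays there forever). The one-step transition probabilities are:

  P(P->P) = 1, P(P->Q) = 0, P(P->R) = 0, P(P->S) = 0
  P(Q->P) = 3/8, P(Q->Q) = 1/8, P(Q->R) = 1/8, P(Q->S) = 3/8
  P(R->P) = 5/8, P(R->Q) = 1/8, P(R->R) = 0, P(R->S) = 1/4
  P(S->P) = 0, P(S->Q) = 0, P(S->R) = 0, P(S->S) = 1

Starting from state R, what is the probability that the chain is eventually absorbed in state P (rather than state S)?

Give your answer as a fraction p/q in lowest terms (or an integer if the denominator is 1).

Let a_i = P(absorbed in P | start in state i).
Boundary conditions: a_P = 1, a_S = 0.
For each transient state i, a_i = sum_j P(i->j) * a_j:
  a_Q = 3/8*a_P + 1/8*a_Q + 1/8*a_R + 3/8*a_S
  a_R = 5/8*a_P + 1/8*a_Q + 0*a_R + 1/4*a_S

Substituting a_P = 1 and a_S = 0, rearrange to (I - Q) a = r where r[i] = P(i -> P):
  [7/8, -1/8] . (a_Q, a_R) = 3/8
  [-1/8, 1] . (a_Q, a_R) = 5/8

Solving yields:
  a_Q = 29/55
  a_R = 38/55

Starting state is R, so the absorption probability is a_R = 38/55.

Answer: 38/55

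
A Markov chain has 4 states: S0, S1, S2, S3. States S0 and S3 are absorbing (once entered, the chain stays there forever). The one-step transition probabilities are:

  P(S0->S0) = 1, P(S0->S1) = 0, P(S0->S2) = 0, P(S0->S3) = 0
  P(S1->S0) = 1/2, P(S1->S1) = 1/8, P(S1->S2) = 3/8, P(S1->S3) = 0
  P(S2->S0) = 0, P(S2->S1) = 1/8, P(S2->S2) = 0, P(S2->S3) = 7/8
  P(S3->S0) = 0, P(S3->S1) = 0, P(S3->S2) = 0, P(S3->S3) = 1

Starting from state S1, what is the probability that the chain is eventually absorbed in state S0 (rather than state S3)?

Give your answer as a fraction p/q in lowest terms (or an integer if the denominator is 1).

Let a_i = P(absorbed in S0 | start in state i).
Boundary conditions: a_S0 = 1, a_S3 = 0.
For each transient state i, a_i = sum_j P(i->j) * a_j:
  a_S1 = 1/2*a_S0 + 1/8*a_S1 + 3/8*a_S2 + 0*a_S3
  a_S2 = 0*a_S0 + 1/8*a_S1 + 0*a_S2 + 7/8*a_S3

Substituting a_S0 = 1 and a_S3 = 0, rearrange to (I - Q) a = r where r[i] = P(i -> S0):
  [7/8, -3/8] . (a_S1, a_S2) = 1/2
  [-1/8, 1] . (a_S1, a_S2) = 0

Solving yields:
  a_S1 = 32/53
  a_S2 = 4/53

Starting state is S1, so the absorption probability is a_S1 = 32/53.

Answer: 32/53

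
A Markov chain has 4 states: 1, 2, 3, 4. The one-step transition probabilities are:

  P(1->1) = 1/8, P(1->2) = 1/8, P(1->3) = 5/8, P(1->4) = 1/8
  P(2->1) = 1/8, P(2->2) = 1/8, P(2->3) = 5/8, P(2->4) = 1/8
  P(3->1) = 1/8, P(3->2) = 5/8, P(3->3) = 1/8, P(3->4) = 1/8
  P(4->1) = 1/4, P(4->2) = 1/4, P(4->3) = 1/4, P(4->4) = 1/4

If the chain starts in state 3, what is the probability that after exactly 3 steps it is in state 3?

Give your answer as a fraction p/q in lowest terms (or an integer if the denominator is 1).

Answer: 161/512

Derivation:
Computing P^3 by repeated multiplication:
P^1 =
  1: [1/8, 1/8, 5/8, 1/8]
  2: [1/8, 1/8, 5/8, 1/8]
  3: [1/8, 5/8, 1/8, 1/8]
  4: [1/4, 1/4, 1/4, 1/4]
P^2 =
  1: [9/64, 29/64, 17/64, 9/64]
  2: [9/64, 29/64, 17/64, 9/64]
  3: [9/64, 13/64, 33/64, 9/64]
  4: [5/32, 9/32, 13/32, 5/32]
P^3 =
  1: [73/512, 141/512, 225/512, 73/512]
  2: [73/512, 141/512, 225/512, 73/512]
  3: [73/512, 205/512, 161/512, 73/512]
  4: [37/256, 89/256, 93/256, 37/256]

(P^3)[3 -> 3] = 161/512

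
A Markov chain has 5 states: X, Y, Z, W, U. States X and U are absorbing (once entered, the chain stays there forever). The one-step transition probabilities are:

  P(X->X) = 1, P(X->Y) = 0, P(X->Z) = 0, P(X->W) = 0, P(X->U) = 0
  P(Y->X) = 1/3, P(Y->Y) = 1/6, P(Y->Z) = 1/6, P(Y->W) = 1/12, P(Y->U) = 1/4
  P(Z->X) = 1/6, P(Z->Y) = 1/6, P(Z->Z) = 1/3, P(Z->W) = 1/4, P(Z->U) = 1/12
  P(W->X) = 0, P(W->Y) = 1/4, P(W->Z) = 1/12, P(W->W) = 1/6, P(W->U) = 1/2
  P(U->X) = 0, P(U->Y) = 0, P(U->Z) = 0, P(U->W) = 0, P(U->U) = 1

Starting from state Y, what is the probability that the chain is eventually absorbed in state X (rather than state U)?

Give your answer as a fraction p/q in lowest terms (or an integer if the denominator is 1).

Let a_i = P(absorbed in X | start in state i).
Boundary conditions: a_X = 1, a_U = 0.
For each transient state i, a_i = sum_j P(i->j) * a_j:
  a_Y = 1/3*a_X + 1/6*a_Y + 1/6*a_Z + 1/12*a_W + 1/4*a_U
  a_Z = 1/6*a_X + 1/6*a_Y + 1/3*a_Z + 1/4*a_W + 1/12*a_U
  a_W = 0*a_X + 1/4*a_Y + 1/12*a_Z + 1/6*a_W + 1/2*a_U

Substituting a_X = 1 and a_U = 0, rearrange to (I - Q) a = r where r[i] = P(i -> X):
  [5/6, -1/6, -1/12] . (a_Y, a_Z, a_W) = 1/3
  [-1/6, 2/3, -1/4] . (a_Y, a_Z, a_W) = 1/6
  [-1/4, -1/12, 5/6] . (a_Y, a_Z, a_W) = 0

Solving yields:
  a_Y = 25/49
  a_Z = 155/343
  a_W = 68/343

Starting state is Y, so the absorption probability is a_Y = 25/49.

Answer: 25/49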